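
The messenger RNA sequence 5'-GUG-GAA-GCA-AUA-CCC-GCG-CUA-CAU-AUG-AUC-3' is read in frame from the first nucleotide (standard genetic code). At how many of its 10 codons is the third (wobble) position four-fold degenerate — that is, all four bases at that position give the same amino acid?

Codon 1 GUG (Val): third position 4-fold.
Codon 2 GAA (Glu): third position 2-fold.
Codon 3 GCA (Ala): third position 4-fold.
Codon 4 AUA (Ile): third position 3-fold.
Codon 5 CCC (Pro): third position 4-fold.
Codon 6 GCG (Ala): third position 4-fold.
Codon 7 CUA (Leu): third position 4-fold.
Codon 8 CAU (His): third position 2-fold.
Codon 9 AUG (Met): third position 1-fold.
Codon 10 AUC (Ile): third position 3-fold.
Four-fold degenerate third positions: 5.

5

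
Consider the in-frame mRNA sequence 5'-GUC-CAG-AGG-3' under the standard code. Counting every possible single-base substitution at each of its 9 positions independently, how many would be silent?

6

Codon 1 (GUC, Val): 3 synonymous substitutions.
Codon 2 (CAG, Gln): 1 synonymous substitution.
Codon 3 (AGG, Arg): 2 synonymous substitutions.
Total: 3 + 1 + 2 = 6.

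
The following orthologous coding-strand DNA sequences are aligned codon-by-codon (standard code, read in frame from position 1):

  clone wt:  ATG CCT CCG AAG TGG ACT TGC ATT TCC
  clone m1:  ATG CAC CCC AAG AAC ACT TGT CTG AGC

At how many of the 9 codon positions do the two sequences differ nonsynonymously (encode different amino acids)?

3

Codon 1: ATG Met / ATG Met — identical.
Codon 2: CCT Pro / CAC His — nonsynonymous.
Codon 3: CCG Pro / CCC Pro — synonymous.
Codon 4: AAG Lys / AAG Lys — identical.
Codon 5: TGG Trp / AAC Asn — nonsynonymous.
Codon 6: ACT Thr / ACT Thr — identical.
Codon 7: TGC Cys / TGT Cys — synonymous.
Codon 8: ATT Ile / CTG Leu — nonsynonymous.
Codon 9: TCC Ser / AGC Ser — synonymous.
Nonsynonymous differences: 3.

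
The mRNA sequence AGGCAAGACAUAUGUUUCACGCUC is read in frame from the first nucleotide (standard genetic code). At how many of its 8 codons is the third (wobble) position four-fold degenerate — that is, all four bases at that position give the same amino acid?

2

Codon 1 AGG (Arg): third position 2-fold.
Codon 2 CAA (Gln): third position 2-fold.
Codon 3 GAC (Asp): third position 2-fold.
Codon 4 AUA (Ile): third position 3-fold.
Codon 5 UGU (Cys): third position 2-fold.
Codon 6 UUC (Phe): third position 2-fold.
Codon 7 ACG (Thr): third position 4-fold.
Codon 8 CUC (Leu): third position 4-fold.
Four-fold degenerate third positions: 2.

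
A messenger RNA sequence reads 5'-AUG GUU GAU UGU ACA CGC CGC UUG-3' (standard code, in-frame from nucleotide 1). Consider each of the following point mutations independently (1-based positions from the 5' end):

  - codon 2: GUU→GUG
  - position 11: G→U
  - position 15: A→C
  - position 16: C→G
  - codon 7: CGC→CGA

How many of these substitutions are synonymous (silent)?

3

Codon 2: GUU (Val) → GUG (Val) — synonymous.
Codon 4: UGU (Cys) → UUU (Phe) — missense.
Codon 5: ACA (Thr) → ACC (Thr) — synonymous.
Codon 6: CGC (Arg) → GGC (Gly) — missense.
Codon 7: CGC (Arg) → CGA (Arg) — synonymous.
Synonymous: 3 of 5.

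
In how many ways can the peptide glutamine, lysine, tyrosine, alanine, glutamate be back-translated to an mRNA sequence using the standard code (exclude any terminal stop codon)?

64

Gln: 2 codons.
Lys: 2 codons.
Tyr: 2 codons.
Ala: 4 codons.
Glu: 2 codons.
2 × 2 × 2 × 4 × 2 = 64.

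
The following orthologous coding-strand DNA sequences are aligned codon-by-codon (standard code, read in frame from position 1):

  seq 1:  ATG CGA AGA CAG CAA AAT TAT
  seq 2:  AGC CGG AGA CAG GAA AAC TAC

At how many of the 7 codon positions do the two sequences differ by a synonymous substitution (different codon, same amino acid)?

3

Codon 1: ATG Met / AGC Ser — nonsynonymous.
Codon 2: CGA Arg / CGG Arg — synonymous.
Codon 3: AGA Arg / AGA Arg — identical.
Codon 4: CAG Gln / CAG Gln — identical.
Codon 5: CAA Gln / GAA Glu — nonsynonymous.
Codon 6: AAT Asn / AAC Asn — synonymous.
Codon 7: TAT Tyr / TAC Tyr — synonymous.
Synonymous differences: 3.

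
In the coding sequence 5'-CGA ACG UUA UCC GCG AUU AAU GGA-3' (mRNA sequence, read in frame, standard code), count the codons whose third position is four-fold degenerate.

5

Codon 1 CGA (Arg): third position 4-fold.
Codon 2 ACG (Thr): third position 4-fold.
Codon 3 UUA (Leu): third position 2-fold.
Codon 4 UCC (Ser): third position 4-fold.
Codon 5 GCG (Ala): third position 4-fold.
Codon 6 AUU (Ile): third position 3-fold.
Codon 7 AAU (Asn): third position 2-fold.
Codon 8 GGA (Gly): third position 4-fold.
Four-fold degenerate third positions: 5.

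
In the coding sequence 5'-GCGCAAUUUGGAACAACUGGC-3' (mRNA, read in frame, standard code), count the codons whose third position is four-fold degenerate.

Codon 1 GCG (Ala): third position 4-fold.
Codon 2 CAA (Gln): third position 2-fold.
Codon 3 UUU (Phe): third position 2-fold.
Codon 4 GGA (Gly): third position 4-fold.
Codon 5 ACA (Thr): third position 4-fold.
Codon 6 ACU (Thr): third position 4-fold.
Codon 7 GGC (Gly): third position 4-fold.
Four-fold degenerate third positions: 5.

5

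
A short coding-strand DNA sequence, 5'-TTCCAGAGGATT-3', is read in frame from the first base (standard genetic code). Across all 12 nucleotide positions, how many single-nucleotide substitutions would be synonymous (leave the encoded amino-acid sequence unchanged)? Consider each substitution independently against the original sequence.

Codon 1 (TTC, Phe): 1 synonymous substitution.
Codon 2 (CAG, Gln): 1 synonymous substitution.
Codon 3 (AGG, Arg): 2 synonymous substitutions.
Codon 4 (ATT, Ile): 2 synonymous substitutions.
Total: 1 + 1 + 2 + 2 = 6.

6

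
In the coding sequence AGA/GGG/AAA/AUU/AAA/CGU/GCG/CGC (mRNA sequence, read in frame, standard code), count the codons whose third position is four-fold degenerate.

Codon 1 AGA (Arg): third position 2-fold.
Codon 2 GGG (Gly): third position 4-fold.
Codon 3 AAA (Lys): third position 2-fold.
Codon 4 AUU (Ile): third position 3-fold.
Codon 5 AAA (Lys): third position 2-fold.
Codon 6 CGU (Arg): third position 4-fold.
Codon 7 GCG (Ala): third position 4-fold.
Codon 8 CGC (Arg): third position 4-fold.
Four-fold degenerate third positions: 4.

4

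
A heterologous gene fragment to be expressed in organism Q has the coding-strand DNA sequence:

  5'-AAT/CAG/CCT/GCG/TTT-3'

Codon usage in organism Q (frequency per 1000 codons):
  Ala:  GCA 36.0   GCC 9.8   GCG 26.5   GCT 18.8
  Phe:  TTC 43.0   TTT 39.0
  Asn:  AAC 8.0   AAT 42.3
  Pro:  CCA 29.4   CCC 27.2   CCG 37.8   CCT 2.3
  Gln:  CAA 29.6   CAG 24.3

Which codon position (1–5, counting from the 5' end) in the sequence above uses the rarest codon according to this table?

3

Codon 1 AAT (Asn): 42.3 per 1000.
Codon 2 CAG (Gln): 24.3 per 1000.
Codon 3 CCT (Pro): 2.3 per 1000.
Codon 4 GCG (Ala): 26.5 per 1000.
Codon 5 TTT (Phe): 39.0 per 1000.
Lowest frequency is 2.3 at codon 3.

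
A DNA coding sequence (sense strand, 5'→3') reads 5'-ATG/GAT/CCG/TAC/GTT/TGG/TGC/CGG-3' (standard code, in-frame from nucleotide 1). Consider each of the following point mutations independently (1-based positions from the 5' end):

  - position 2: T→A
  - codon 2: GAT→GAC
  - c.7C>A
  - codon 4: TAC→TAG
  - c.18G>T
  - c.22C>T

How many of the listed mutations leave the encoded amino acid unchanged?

1

Codon 1: ATG (Met) → AAG (Lys) — missense.
Codon 2: GAT (Asp) → GAC (Asp) — synonymous.
Codon 3: CCG (Pro) → ACG (Thr) — missense.
Codon 4: TAC (Tyr) → TAG (Stop) — nonsense.
Codon 6: TGG (Trp) → TGT (Cys) — missense.
Codon 8: CGG (Arg) → TGG (Trp) — missense.
Synonymous: 1 of 6.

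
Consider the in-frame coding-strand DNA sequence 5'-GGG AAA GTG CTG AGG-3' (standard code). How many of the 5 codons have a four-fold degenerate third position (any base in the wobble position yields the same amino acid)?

3

Codon 1 GGG (Gly): third position 4-fold.
Codon 2 AAA (Lys): third position 2-fold.
Codon 3 GTG (Val): third position 4-fold.
Codon 4 CTG (Leu): third position 4-fold.
Codon 5 AGG (Arg): third position 2-fold.
Four-fold degenerate third positions: 3.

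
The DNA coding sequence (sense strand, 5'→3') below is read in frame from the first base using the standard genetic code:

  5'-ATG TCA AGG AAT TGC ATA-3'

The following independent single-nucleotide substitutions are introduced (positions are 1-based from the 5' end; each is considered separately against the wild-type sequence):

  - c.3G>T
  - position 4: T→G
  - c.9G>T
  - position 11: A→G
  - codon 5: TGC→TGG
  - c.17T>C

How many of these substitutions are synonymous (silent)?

Codon 1: ATG (Met) → ATT (Ile) — missense.
Codon 2: TCA (Ser) → GCA (Ala) — missense.
Codon 3: AGG (Arg) → AGT (Ser) — missense.
Codon 4: AAT (Asn) → AGT (Ser) — missense.
Codon 5: TGC (Cys) → TGG (Trp) — missense.
Codon 6: ATA (Ile) → ACA (Thr) — missense.
Synonymous: 0 of 6.

0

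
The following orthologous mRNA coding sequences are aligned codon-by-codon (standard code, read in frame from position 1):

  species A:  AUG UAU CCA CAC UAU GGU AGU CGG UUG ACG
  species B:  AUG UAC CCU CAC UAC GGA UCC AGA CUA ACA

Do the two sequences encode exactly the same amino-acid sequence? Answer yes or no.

Codon 1: AUG Met / AUG Met — identical.
Codon 2: UAU Tyr / UAC Tyr — synonymous.
Codon 3: CCA Pro / CCU Pro — synonymous.
Codon 4: CAC His / CAC His — identical.
Codon 5: UAU Tyr / UAC Tyr — synonymous.
Codon 6: GGU Gly / GGA Gly — synonymous.
Codon 7: AGU Ser / UCC Ser — synonymous.
Codon 8: CGG Arg / AGA Arg — synonymous.
Codon 9: UUG Leu / CUA Leu — synonymous.
Codon 10: ACG Thr / ACA Thr — synonymous.
Nonsynonymous differences: 0 → same protein.

yes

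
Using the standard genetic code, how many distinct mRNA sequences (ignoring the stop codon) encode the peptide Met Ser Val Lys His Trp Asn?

192

Met: 1 codon.
Ser: 6 codons.
Val: 4 codons.
Lys: 2 codons.
His: 2 codons.
Trp: 1 codon.
Asn: 2 codons.
1 × 6 × 4 × 2 × 2 × 1 × 2 = 192.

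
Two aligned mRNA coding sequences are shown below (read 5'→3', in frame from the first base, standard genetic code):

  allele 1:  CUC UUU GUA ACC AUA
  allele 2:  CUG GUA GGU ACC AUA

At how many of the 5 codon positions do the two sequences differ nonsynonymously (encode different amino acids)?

Codon 1: CUC Leu / CUG Leu — synonymous.
Codon 2: UUU Phe / GUA Val — nonsynonymous.
Codon 3: GUA Val / GGU Gly — nonsynonymous.
Codon 4: ACC Thr / ACC Thr — identical.
Codon 5: AUA Ile / AUA Ile — identical.
Nonsynonymous differences: 2.

2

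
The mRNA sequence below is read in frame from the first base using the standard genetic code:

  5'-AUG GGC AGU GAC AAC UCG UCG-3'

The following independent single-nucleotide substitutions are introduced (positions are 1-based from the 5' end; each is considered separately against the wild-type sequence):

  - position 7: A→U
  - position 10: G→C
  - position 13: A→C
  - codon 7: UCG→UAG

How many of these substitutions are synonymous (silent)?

0

Codon 3: AGU (Ser) → UGU (Cys) — missense.
Codon 4: GAC (Asp) → CAC (His) — missense.
Codon 5: AAC (Asn) → CAC (His) — missense.
Codon 7: UCG (Ser) → UAG (Stop) — nonsense.
Synonymous: 0 of 4.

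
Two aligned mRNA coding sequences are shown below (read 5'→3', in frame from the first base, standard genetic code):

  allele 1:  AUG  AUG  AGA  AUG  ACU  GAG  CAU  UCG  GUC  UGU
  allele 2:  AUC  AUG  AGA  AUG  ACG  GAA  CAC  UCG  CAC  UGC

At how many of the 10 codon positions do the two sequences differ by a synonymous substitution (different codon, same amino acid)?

4

Codon 1: AUG Met / AUC Ile — nonsynonymous.
Codon 2: AUG Met / AUG Met — identical.
Codon 3: AGA Arg / AGA Arg — identical.
Codon 4: AUG Met / AUG Met — identical.
Codon 5: ACU Thr / ACG Thr — synonymous.
Codon 6: GAG Glu / GAA Glu — synonymous.
Codon 7: CAU His / CAC His — synonymous.
Codon 8: UCG Ser / UCG Ser — identical.
Codon 9: GUC Val / CAC His — nonsynonymous.
Codon 10: UGU Cys / UGC Cys — synonymous.
Synonymous differences: 4.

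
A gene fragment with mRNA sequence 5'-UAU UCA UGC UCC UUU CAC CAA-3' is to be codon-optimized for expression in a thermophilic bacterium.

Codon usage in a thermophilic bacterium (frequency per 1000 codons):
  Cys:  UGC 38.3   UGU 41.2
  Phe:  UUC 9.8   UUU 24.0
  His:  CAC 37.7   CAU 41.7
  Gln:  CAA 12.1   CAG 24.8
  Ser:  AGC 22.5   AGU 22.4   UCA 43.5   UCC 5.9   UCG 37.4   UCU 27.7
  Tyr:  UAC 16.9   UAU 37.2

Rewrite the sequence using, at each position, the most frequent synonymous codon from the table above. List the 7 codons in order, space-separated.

UAU UCA UGU UCA UUU CAU CAG

Codon 1 (Tyr): best is UAU at 37.2.
Codon 2 (Ser): best is UCA at 43.5.
Codon 3 (Cys): best is UGU at 41.2.
Codon 4 (Ser): best is UCA at 43.5.
Codon 5 (Phe): best is UUU at 24.0.
Codon 6 (His): best is CAU at 41.7.
Codon 7 (Gln): best is CAG at 24.8.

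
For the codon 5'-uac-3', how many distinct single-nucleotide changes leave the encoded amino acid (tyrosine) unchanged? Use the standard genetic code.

1

Position 1: none → 0 synonymous.
Position 2: none → 0 synonymous.
Position 3: UAU → 1 synonymous.
Total: 0 + 0 + 1 = 1.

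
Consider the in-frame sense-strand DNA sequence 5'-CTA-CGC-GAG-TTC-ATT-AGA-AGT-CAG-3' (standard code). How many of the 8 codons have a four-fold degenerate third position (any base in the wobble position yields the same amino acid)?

Codon 1 CTA (Leu): third position 4-fold.
Codon 2 CGC (Arg): third position 4-fold.
Codon 3 GAG (Glu): third position 2-fold.
Codon 4 TTC (Phe): third position 2-fold.
Codon 5 ATT (Ile): third position 3-fold.
Codon 6 AGA (Arg): third position 2-fold.
Codon 7 AGT (Ser): third position 2-fold.
Codon 8 CAG (Gln): third position 2-fold.
Four-fold degenerate third positions: 2.

2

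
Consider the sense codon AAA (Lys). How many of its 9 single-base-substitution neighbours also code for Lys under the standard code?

1

Position 1: none → 0 synonymous.
Position 2: none → 0 synonymous.
Position 3: AAG → 1 synonymous.
Total: 0 + 0 + 1 = 1.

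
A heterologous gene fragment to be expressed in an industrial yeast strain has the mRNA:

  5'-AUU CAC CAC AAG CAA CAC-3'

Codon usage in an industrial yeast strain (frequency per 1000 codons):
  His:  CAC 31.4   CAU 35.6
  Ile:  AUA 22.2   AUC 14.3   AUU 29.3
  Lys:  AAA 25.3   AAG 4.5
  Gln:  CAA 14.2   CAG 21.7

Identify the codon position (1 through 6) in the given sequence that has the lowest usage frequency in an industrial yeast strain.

Codon 1 AUU (Ile): 29.3 per 1000.
Codon 2 CAC (His): 31.4 per 1000.
Codon 3 CAC (His): 31.4 per 1000.
Codon 4 AAG (Lys): 4.5 per 1000.
Codon 5 CAA (Gln): 14.2 per 1000.
Codon 6 CAC (His): 31.4 per 1000.
Lowest frequency is 4.5 at codon 4.

4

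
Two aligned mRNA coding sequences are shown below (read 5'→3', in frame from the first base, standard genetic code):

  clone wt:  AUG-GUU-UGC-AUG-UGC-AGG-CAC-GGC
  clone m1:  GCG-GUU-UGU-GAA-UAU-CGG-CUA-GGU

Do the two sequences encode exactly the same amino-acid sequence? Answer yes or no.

no

Codon 1: AUG Met / GCG Ala — nonsynonymous.
Codon 2: GUU Val / GUU Val — identical.
Codon 3: UGC Cys / UGU Cys — synonymous.
Codon 4: AUG Met / GAA Glu — nonsynonymous.
Codon 5: UGC Cys / UAU Tyr — nonsynonymous.
Codon 6: AGG Arg / CGG Arg — synonymous.
Codon 7: CAC His / CUA Leu — nonsynonymous.
Codon 8: GGC Gly / GGU Gly — synonymous.
Nonsynonymous differences: 4 → different protein.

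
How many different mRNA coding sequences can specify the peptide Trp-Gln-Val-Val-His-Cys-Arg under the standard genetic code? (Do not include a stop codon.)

Trp: 1 codon.
Gln: 2 codons.
Val: 4 codons.
Val: 4 codons.
His: 2 codons.
Cys: 2 codons.
Arg: 6 codons.
1 × 2 × 4 × 4 × 2 × 2 × 6 = 768.

768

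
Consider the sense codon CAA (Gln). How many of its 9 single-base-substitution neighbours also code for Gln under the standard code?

Position 1: none → 0 synonymous.
Position 2: none → 0 synonymous.
Position 3: CAG → 1 synonymous.
Total: 0 + 0 + 1 = 1.

1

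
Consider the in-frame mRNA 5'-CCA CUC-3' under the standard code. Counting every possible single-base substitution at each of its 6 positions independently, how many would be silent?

6

Codon 1 (CCA, Pro): 3 synonymous substitutions.
Codon 2 (CUC, Leu): 3 synonymous substitutions.
Total: 3 + 3 = 6.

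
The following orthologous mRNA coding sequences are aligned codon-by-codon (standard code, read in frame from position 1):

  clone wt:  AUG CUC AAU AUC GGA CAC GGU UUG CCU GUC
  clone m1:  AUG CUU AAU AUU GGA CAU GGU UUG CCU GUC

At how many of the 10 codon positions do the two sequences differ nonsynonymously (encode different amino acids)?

Codon 1: AUG Met / AUG Met — identical.
Codon 2: CUC Leu / CUU Leu — synonymous.
Codon 3: AAU Asn / AAU Asn — identical.
Codon 4: AUC Ile / AUU Ile — synonymous.
Codon 5: GGA Gly / GGA Gly — identical.
Codon 6: CAC His / CAU His — synonymous.
Codon 7: GGU Gly / GGU Gly — identical.
Codon 8: UUG Leu / UUG Leu — identical.
Codon 9: CCU Pro / CCU Pro — identical.
Codon 10: GUC Val / GUC Val — identical.
Nonsynonymous differences: 0.

0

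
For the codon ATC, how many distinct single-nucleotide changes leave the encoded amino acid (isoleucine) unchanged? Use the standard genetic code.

Position 1: none → 0 synonymous.
Position 2: none → 0 synonymous.
Position 3: ATT, ATA → 2 synonymous.
Total: 0 + 0 + 2 = 2.

2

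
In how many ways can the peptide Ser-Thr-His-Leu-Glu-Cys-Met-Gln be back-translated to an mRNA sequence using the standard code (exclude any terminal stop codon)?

2304

Ser: 6 codons.
Thr: 4 codons.
His: 2 codons.
Leu: 6 codons.
Glu: 2 codons.
Cys: 2 codons.
Met: 1 codon.
Gln: 2 codons.
6 × 4 × 2 × 6 × 2 × 2 × 1 × 2 = 2304.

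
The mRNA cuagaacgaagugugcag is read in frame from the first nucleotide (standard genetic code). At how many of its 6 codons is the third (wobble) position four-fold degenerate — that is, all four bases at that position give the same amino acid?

Codon 1 CUA (Leu): third position 4-fold.
Codon 2 GAA (Glu): third position 2-fold.
Codon 3 CGA (Arg): third position 4-fold.
Codon 4 AGU (Ser): third position 2-fold.
Codon 5 GUG (Val): third position 4-fold.
Codon 6 CAG (Gln): third position 2-fold.
Four-fold degenerate third positions: 3.

3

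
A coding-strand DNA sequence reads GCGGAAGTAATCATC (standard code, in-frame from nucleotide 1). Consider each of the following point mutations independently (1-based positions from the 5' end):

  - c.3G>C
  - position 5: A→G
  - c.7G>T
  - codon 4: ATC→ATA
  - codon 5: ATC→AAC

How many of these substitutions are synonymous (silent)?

Codon 1: GCG (Ala) → GCC (Ala) — synonymous.
Codon 2: GAA (Glu) → GGA (Gly) — missense.
Codon 3: GTA (Val) → TTA (Leu) — missense.
Codon 4: ATC (Ile) → ATA (Ile) — synonymous.
Codon 5: ATC (Ile) → AAC (Asn) — missense.
Synonymous: 2 of 5.

2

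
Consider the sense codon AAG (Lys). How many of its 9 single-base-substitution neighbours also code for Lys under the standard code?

1

Position 1: none → 0 synonymous.
Position 2: none → 0 synonymous.
Position 3: AAA → 1 synonymous.
Total: 0 + 0 + 1 = 1.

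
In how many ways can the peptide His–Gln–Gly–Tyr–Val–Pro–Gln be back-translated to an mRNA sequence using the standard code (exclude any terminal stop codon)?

His: 2 codons.
Gln: 2 codons.
Gly: 4 codons.
Tyr: 2 codons.
Val: 4 codons.
Pro: 4 codons.
Gln: 2 codons.
2 × 2 × 4 × 2 × 4 × 4 × 2 = 1024.

1024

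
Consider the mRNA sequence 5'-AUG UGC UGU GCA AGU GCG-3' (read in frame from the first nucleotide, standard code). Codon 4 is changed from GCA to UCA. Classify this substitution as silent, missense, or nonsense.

missense

Position 10 falls in codon 4: GCA → Ala.
After the substitution the codon is UCA → Ser.
Ala ≠ Ser, so this is a missense mutation.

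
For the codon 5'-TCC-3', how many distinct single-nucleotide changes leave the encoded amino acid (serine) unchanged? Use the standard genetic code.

Position 1: none → 0 synonymous.
Position 2: none → 0 synonymous.
Position 3: TCT, TCA, TCG → 3 synonymous.
Total: 0 + 0 + 3 = 3.

3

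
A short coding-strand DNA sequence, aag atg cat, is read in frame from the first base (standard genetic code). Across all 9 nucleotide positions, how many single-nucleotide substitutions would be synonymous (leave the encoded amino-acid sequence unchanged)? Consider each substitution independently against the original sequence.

2

Codon 1 (AAG, Lys): 1 synonymous substitution.
Codon 2 (ATG, Met): 0 synonymous substitutions.
Codon 3 (CAT, His): 1 synonymous substitution.
Total: 1 + 0 + 1 = 2.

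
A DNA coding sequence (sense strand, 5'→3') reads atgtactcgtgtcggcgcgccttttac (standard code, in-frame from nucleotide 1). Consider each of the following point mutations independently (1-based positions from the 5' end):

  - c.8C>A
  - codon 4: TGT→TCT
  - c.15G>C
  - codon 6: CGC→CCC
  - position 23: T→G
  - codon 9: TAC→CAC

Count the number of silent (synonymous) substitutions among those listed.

1

Codon 3: TCG (Ser) → TAG (Stop) — nonsense.
Codon 4: TGT (Cys) → TCT (Ser) — missense.
Codon 5: CGG (Arg) → CGC (Arg) — synonymous.
Codon 6: CGC (Arg) → CCC (Pro) — missense.
Codon 8: TTT (Phe) → TGT (Cys) — missense.
Codon 9: TAC (Tyr) → CAC (His) — missense.
Synonymous: 1 of 6.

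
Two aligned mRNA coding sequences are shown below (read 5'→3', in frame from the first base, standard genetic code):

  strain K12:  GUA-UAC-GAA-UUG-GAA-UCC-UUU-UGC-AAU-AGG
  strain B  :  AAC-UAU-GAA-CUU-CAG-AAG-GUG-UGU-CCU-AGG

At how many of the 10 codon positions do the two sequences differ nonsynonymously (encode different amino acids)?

Codon 1: GUA Val / AAC Asn — nonsynonymous.
Codon 2: UAC Tyr / UAU Tyr — synonymous.
Codon 3: GAA Glu / GAA Glu — identical.
Codon 4: UUG Leu / CUU Leu — synonymous.
Codon 5: GAA Glu / CAG Gln — nonsynonymous.
Codon 6: UCC Ser / AAG Lys — nonsynonymous.
Codon 7: UUU Phe / GUG Val — nonsynonymous.
Codon 8: UGC Cys / UGU Cys — synonymous.
Codon 9: AAU Asn / CCU Pro — nonsynonymous.
Codon 10: AGG Arg / AGG Arg — identical.
Nonsynonymous differences: 5.

5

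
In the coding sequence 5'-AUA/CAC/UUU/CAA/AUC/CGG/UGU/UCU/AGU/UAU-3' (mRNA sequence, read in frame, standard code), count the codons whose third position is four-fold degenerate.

2

Codon 1 AUA (Ile): third position 3-fold.
Codon 2 CAC (His): third position 2-fold.
Codon 3 UUU (Phe): third position 2-fold.
Codon 4 CAA (Gln): third position 2-fold.
Codon 5 AUC (Ile): third position 3-fold.
Codon 6 CGG (Arg): third position 4-fold.
Codon 7 UGU (Cys): third position 2-fold.
Codon 8 UCU (Ser): third position 4-fold.
Codon 9 AGU (Ser): third position 2-fold.
Codon 10 UAU (Tyr): third position 2-fold.
Four-fold degenerate third positions: 2.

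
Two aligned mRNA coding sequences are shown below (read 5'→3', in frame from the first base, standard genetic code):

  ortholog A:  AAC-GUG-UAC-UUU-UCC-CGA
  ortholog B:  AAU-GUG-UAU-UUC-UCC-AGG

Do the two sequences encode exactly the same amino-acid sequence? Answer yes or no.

Codon 1: AAC Asn / AAU Asn — synonymous.
Codon 2: GUG Val / GUG Val — identical.
Codon 3: UAC Tyr / UAU Tyr — synonymous.
Codon 4: UUU Phe / UUC Phe — synonymous.
Codon 5: UCC Ser / UCC Ser — identical.
Codon 6: CGA Arg / AGG Arg — synonymous.
Nonsynonymous differences: 0 → same protein.

yes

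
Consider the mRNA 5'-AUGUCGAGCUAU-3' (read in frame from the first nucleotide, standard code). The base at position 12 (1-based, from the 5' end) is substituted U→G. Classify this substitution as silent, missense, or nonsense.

Position 12 falls in codon 4: UAU → Tyr.
After the substitution the codon is UAG → Stop.
The new codon is a stop codon, so this is a nonsense mutation.

nonsense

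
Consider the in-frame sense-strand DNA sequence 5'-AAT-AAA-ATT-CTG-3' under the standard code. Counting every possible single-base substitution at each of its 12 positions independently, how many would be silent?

8

Codon 1 (AAT, Asn): 1 synonymous substitution.
Codon 2 (AAA, Lys): 1 synonymous substitution.
Codon 3 (ATT, Ile): 2 synonymous substitutions.
Codon 4 (CTG, Leu): 4 synonymous substitutions.
Total: 1 + 1 + 2 + 4 = 8.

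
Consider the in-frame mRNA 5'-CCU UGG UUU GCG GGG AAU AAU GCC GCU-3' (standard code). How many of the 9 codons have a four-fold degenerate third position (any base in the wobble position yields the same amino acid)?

5

Codon 1 CCU (Pro): third position 4-fold.
Codon 2 UGG (Trp): third position 1-fold.
Codon 3 UUU (Phe): third position 2-fold.
Codon 4 GCG (Ala): third position 4-fold.
Codon 5 GGG (Gly): third position 4-fold.
Codon 6 AAU (Asn): third position 2-fold.
Codon 7 AAU (Asn): third position 2-fold.
Codon 8 GCC (Ala): third position 4-fold.
Codon 9 GCU (Ala): third position 4-fold.
Four-fold degenerate third positions: 5.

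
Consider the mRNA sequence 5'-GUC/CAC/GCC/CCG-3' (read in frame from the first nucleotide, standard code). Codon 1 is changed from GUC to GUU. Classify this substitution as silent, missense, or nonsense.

silent

Position 3 falls in codon 1: GUC → Val.
After the substitution the codon is GUU → Val.
Both encode Val, so the change is synonymous.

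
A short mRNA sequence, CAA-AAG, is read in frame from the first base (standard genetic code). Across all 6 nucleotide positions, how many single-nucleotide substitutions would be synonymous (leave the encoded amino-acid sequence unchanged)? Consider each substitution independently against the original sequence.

2

Codon 1 (CAA, Gln): 1 synonymous substitution.
Codon 2 (AAG, Lys): 1 synonymous substitution.
Total: 1 + 1 = 2.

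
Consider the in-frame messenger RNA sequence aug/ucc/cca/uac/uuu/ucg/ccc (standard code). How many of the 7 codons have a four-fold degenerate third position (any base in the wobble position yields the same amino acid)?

4

Codon 1 AUG (Met): third position 1-fold.
Codon 2 UCC (Ser): third position 4-fold.
Codon 3 CCA (Pro): third position 4-fold.
Codon 4 UAC (Tyr): third position 2-fold.
Codon 5 UUU (Phe): third position 2-fold.
Codon 6 UCG (Ser): third position 4-fold.
Codon 7 CCC (Pro): third position 4-fold.
Four-fold degenerate third positions: 4.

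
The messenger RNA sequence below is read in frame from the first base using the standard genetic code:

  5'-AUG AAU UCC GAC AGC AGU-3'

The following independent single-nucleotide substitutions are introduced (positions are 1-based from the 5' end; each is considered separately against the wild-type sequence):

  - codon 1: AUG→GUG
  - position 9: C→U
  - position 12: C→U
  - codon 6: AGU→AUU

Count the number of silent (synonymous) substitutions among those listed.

2

Codon 1: AUG (Met) → GUG (Val) — missense.
Codon 3: UCC (Ser) → UCU (Ser) — synonymous.
Codon 4: GAC (Asp) → GAU (Asp) — synonymous.
Codon 6: AGU (Ser) → AUU (Ile) — missense.
Synonymous: 2 of 4.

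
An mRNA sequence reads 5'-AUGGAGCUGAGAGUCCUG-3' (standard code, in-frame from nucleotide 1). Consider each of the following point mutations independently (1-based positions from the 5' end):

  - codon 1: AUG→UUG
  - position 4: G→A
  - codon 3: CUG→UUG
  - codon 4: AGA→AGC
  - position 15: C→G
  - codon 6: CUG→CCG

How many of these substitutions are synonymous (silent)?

2

Codon 1: AUG (Met) → UUG (Leu) — missense.
Codon 2: GAG (Glu) → AAG (Lys) — missense.
Codon 3: CUG (Leu) → UUG (Leu) — synonymous.
Codon 4: AGA (Arg) → AGC (Ser) — missense.
Codon 5: GUC (Val) → GUG (Val) — synonymous.
Codon 6: CUG (Leu) → CCG (Pro) — missense.
Synonymous: 2 of 6.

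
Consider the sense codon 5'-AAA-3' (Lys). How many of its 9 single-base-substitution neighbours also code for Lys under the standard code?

1

Position 1: none → 0 synonymous.
Position 2: none → 0 synonymous.
Position 3: AAG → 1 synonymous.
Total: 0 + 0 + 1 = 1.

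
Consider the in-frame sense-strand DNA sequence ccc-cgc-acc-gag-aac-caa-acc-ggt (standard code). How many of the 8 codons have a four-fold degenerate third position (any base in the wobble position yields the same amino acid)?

Codon 1 CCC (Pro): third position 4-fold.
Codon 2 CGC (Arg): third position 4-fold.
Codon 3 ACC (Thr): third position 4-fold.
Codon 4 GAG (Glu): third position 2-fold.
Codon 5 AAC (Asn): third position 2-fold.
Codon 6 CAA (Gln): third position 2-fold.
Codon 7 ACC (Thr): third position 4-fold.
Codon 8 GGT (Gly): third position 4-fold.
Four-fold degenerate third positions: 5.

5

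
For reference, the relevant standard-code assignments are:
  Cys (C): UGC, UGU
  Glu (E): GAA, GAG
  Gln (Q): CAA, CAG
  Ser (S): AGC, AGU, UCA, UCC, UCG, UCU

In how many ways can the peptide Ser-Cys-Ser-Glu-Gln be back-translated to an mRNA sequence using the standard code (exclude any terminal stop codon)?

288

Ser: 6 codons.
Cys: 2 codons.
Ser: 6 codons.
Glu: 2 codons.
Gln: 2 codons.
6 × 2 × 6 × 2 × 2 = 288.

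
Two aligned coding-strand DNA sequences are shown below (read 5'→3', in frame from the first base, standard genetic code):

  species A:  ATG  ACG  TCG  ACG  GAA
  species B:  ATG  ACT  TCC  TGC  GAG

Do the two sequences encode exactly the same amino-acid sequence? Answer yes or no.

no

Codon 1: ATG Met / ATG Met — identical.
Codon 2: ACG Thr / ACT Thr — synonymous.
Codon 3: TCG Ser / TCC Ser — synonymous.
Codon 4: ACG Thr / TGC Cys — nonsynonymous.
Codon 5: GAA Glu / GAG Glu — synonymous.
Nonsynonymous differences: 1 → different protein.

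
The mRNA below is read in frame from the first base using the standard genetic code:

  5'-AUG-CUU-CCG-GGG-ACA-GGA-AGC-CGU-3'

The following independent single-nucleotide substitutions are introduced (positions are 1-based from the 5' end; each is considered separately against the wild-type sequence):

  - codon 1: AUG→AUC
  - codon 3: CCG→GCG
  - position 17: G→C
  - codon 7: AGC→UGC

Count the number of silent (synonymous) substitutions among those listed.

Codon 1: AUG (Met) → AUC (Ile) — missense.
Codon 3: CCG (Pro) → GCG (Ala) — missense.
Codon 6: GGA (Gly) → GCA (Ala) — missense.
Codon 7: AGC (Ser) → UGC (Cys) — missense.
Synonymous: 0 of 4.

0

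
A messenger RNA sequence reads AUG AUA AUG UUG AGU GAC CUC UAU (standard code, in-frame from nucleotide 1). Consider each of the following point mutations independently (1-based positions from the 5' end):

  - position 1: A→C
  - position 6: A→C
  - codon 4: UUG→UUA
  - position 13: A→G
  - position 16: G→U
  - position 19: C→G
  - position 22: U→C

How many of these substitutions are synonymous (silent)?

2

Codon 1: AUG (Met) → CUG (Leu) — missense.
Codon 2: AUA (Ile) → AUC (Ile) — synonymous.
Codon 4: UUG (Leu) → UUA (Leu) — synonymous.
Codon 5: AGU (Ser) → GGU (Gly) — missense.
Codon 6: GAC (Asp) → UAC (Tyr) — missense.
Codon 7: CUC (Leu) → GUC (Val) — missense.
Codon 8: UAU (Tyr) → CAU (His) — missense.
Synonymous: 2 of 7.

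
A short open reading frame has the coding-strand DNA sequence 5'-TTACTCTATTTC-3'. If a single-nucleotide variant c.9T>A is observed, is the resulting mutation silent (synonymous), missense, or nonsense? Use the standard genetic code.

Position 9 falls in codon 3: TAT → Tyr.
After the substitution the codon is TAA → Stop.
The new codon is a stop codon, so this is a nonsense mutation.

nonsense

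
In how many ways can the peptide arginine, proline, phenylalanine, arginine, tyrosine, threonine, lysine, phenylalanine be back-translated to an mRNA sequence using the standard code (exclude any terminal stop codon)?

9216

Arg: 6 codons.
Pro: 4 codons.
Phe: 2 codons.
Arg: 6 codons.
Tyr: 2 codons.
Thr: 4 codons.
Lys: 2 codons.
Phe: 2 codons.
6 × 4 × 2 × 6 × 2 × 4 × 2 × 2 = 9216.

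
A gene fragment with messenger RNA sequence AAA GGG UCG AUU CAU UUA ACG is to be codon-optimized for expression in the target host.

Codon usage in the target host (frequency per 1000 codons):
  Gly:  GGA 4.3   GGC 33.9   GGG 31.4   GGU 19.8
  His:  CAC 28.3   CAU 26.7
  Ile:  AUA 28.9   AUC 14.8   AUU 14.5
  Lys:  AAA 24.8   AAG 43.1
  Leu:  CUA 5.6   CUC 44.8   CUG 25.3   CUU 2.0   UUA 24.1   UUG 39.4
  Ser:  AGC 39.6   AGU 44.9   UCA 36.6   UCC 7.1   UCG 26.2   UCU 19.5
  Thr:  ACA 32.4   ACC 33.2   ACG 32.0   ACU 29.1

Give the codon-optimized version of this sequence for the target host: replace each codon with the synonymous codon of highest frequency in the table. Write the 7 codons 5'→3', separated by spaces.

Codon 1 (Lys): best is AAG at 43.1.
Codon 2 (Gly): best is GGC at 33.9.
Codon 3 (Ser): best is AGU at 44.9.
Codon 4 (Ile): best is AUA at 28.9.
Codon 5 (His): best is CAC at 28.3.
Codon 6 (Leu): best is CUC at 44.8.
Codon 7 (Thr): best is ACC at 33.2.

AAG GGC AGU AUA CAC CUC ACC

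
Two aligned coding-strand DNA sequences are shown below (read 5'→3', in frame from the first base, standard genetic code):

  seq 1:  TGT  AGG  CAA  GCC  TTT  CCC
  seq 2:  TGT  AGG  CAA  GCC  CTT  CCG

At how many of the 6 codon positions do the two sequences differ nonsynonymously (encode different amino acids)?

Codon 1: TGT Cys / TGT Cys — identical.
Codon 2: AGG Arg / AGG Arg — identical.
Codon 3: CAA Gln / CAA Gln — identical.
Codon 4: GCC Ala / GCC Ala — identical.
Codon 5: TTT Phe / CTT Leu — nonsynonymous.
Codon 6: CCC Pro / CCG Pro — synonymous.
Nonsynonymous differences: 1.

1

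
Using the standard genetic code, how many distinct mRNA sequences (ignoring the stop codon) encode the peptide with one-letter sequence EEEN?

16

Glu: 2 codons.
Glu: 2 codons.
Glu: 2 codons.
Asn: 2 codons.
2 × 2 × 2 × 2 = 16.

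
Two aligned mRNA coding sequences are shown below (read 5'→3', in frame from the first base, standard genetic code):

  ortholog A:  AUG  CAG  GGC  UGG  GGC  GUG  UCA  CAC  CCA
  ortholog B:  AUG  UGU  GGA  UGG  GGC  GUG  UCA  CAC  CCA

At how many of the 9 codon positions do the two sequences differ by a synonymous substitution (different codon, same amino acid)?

1

Codon 1: AUG Met / AUG Met — identical.
Codon 2: CAG Gln / UGU Cys — nonsynonymous.
Codon 3: GGC Gly / GGA Gly — synonymous.
Codon 4: UGG Trp / UGG Trp — identical.
Codon 5: GGC Gly / GGC Gly — identical.
Codon 6: GUG Val / GUG Val — identical.
Codon 7: UCA Ser / UCA Ser — identical.
Codon 8: CAC His / CAC His — identical.
Codon 9: CCA Pro / CCA Pro — identical.
Synonymous differences: 1.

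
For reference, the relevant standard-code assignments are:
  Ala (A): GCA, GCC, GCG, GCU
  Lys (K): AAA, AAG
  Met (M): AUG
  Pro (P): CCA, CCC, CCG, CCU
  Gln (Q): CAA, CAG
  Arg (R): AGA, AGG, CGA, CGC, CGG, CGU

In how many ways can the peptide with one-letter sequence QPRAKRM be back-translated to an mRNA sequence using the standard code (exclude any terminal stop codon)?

Gln: 2 codons.
Pro: 4 codons.
Arg: 6 codons.
Ala: 4 codons.
Lys: 2 codons.
Arg: 6 codons.
Met: 1 codon.
2 × 4 × 6 × 4 × 2 × 6 × 1 = 2304.

2304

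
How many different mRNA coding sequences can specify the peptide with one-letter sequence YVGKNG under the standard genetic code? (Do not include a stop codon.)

512

Tyr: 2 codons.
Val: 4 codons.
Gly: 4 codons.
Lys: 2 codons.
Asn: 2 codons.
Gly: 4 codons.
2 × 4 × 4 × 2 × 2 × 4 = 512.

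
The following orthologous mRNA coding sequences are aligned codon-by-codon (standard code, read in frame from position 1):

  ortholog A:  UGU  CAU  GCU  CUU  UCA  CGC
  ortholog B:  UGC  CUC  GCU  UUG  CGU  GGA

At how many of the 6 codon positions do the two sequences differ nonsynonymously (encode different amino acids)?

3

Codon 1: UGU Cys / UGC Cys — synonymous.
Codon 2: CAU His / CUC Leu — nonsynonymous.
Codon 3: GCU Ala / GCU Ala — identical.
Codon 4: CUU Leu / UUG Leu — synonymous.
Codon 5: UCA Ser / CGU Arg — nonsynonymous.
Codon 6: CGC Arg / GGA Gly — nonsynonymous.
Nonsynonymous differences: 3.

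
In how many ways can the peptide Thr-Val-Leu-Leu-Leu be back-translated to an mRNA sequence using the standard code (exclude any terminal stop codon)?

3456

Thr: 4 codons.
Val: 4 codons.
Leu: 6 codons.
Leu: 6 codons.
Leu: 6 codons.
4 × 4 × 6 × 6 × 6 = 3456.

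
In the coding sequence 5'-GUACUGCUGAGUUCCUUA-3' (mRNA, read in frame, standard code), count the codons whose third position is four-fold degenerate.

Codon 1 GUA (Val): third position 4-fold.
Codon 2 CUG (Leu): third position 4-fold.
Codon 3 CUG (Leu): third position 4-fold.
Codon 4 AGU (Ser): third position 2-fold.
Codon 5 UCC (Ser): third position 4-fold.
Codon 6 UUA (Leu): third position 2-fold.
Four-fold degenerate third positions: 4.

4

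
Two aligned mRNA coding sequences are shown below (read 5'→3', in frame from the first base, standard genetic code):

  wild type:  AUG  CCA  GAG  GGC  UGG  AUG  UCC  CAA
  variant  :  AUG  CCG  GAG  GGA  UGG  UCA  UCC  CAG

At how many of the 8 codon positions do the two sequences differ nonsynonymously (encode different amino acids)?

Codon 1: AUG Met / AUG Met — identical.
Codon 2: CCA Pro / CCG Pro — synonymous.
Codon 3: GAG Glu / GAG Glu — identical.
Codon 4: GGC Gly / GGA Gly — synonymous.
Codon 5: UGG Trp / UGG Trp — identical.
Codon 6: AUG Met / UCA Ser — nonsynonymous.
Codon 7: UCC Ser / UCC Ser — identical.
Codon 8: CAA Gln / CAG Gln — synonymous.
Nonsynonymous differences: 1.

1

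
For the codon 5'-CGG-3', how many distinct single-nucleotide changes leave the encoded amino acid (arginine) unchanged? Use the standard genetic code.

Position 1: AGG → 1 synonymous.
Position 2: none → 0 synonymous.
Position 3: CGU, CGC, CGA → 3 synonymous.
Total: 1 + 0 + 3 = 4.

4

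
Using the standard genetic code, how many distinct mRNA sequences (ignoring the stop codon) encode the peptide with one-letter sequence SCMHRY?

Ser: 6 codons.
Cys: 2 codons.
Met: 1 codon.
His: 2 codons.
Arg: 6 codons.
Tyr: 2 codons.
6 × 2 × 1 × 2 × 6 × 2 = 288.

288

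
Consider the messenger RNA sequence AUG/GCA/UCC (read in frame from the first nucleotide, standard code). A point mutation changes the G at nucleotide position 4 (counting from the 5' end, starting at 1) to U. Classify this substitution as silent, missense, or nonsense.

Position 4 falls in codon 2: GCA → Ala.
After the substitution the codon is UCA → Ser.
Ala ≠ Ser, so this is a missense mutation.

missense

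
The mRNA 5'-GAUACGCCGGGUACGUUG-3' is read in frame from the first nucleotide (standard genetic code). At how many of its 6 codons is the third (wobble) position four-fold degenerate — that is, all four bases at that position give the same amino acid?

Codon 1 GAU (Asp): third position 2-fold.
Codon 2 ACG (Thr): third position 4-fold.
Codon 3 CCG (Pro): third position 4-fold.
Codon 4 GGU (Gly): third position 4-fold.
Codon 5 ACG (Thr): third position 4-fold.
Codon 6 UUG (Leu): third position 2-fold.
Four-fold degenerate third positions: 4.

4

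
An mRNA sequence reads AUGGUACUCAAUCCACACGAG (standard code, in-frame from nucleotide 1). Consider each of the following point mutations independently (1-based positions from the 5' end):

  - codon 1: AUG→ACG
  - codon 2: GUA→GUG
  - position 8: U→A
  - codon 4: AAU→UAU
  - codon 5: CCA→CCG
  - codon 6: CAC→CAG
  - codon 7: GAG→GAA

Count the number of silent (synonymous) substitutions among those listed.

3

Codon 1: AUG (Met) → ACG (Thr) — missense.
Codon 2: GUA (Val) → GUG (Val) — synonymous.
Codon 3: CUC (Leu) → CAC (His) — missense.
Codon 4: AAU (Asn) → UAU (Tyr) — missense.
Codon 5: CCA (Pro) → CCG (Pro) — synonymous.
Codon 6: CAC (His) → CAG (Gln) — missense.
Codon 7: GAG (Glu) → GAA (Glu) — synonymous.
Synonymous: 3 of 7.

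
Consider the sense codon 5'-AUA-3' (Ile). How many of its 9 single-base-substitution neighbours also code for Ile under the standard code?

2

Position 1: none → 0 synonymous.
Position 2: none → 0 synonymous.
Position 3: AUU, AUC → 2 synonymous.
Total: 0 + 0 + 2 = 2.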